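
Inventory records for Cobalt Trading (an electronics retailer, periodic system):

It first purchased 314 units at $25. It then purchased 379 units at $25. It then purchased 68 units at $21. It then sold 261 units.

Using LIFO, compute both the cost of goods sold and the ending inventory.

COGS = $6,253; ending inventory = $12,500

Sale 1 (261) [LIFO — newest first]: 68 @ $21 + 193 @ $25 = $6,253
Ending inventory: 314 @ $25 + 186 @ $25 = $12,500
Check: goods available $18,753 = COGS $6,253 + ending $12,500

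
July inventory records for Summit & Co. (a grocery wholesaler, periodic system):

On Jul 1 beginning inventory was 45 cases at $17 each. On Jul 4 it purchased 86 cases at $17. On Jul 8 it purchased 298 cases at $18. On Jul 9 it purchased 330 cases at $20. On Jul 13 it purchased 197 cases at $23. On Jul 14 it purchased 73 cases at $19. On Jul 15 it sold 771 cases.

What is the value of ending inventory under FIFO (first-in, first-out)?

Ending inventory = $5,642

Jul 15, 771 sold [FIFO — oldest first]: 45 @ $17 + 86 @ $17 + 298 @ $18 + 330 @ $20 + 12 @ $23 = $14,467
Ending inventory: 185 @ $23 + 73 @ $19 = $5,642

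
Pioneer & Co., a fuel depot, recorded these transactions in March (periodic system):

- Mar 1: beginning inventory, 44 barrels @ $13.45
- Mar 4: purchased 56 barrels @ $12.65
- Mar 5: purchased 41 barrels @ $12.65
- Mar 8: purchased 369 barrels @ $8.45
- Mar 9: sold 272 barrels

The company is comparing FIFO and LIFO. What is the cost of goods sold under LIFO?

COGS = $2,298.40

FIFO COGS: 44 @ $13.45 + 56 @ $12.65 + 41 @ $12.65 + 131 @ $8.45 = $2,925.80
LIFO COGS: 272 @ $8.45 = $2,298.40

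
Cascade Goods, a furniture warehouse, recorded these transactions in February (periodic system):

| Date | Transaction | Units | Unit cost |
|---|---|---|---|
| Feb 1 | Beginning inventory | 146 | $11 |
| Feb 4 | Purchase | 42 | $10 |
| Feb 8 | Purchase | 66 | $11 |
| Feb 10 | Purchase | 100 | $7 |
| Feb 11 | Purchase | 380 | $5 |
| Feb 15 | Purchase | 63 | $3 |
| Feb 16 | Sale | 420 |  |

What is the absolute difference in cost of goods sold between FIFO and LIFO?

FIFO COGS: 146 @ $11 + 42 @ $10 + 66 @ $11 + 100 @ $7 + 66 @ $5 = $3,782
LIFO COGS: 63 @ $3 + 357 @ $5 = $1,974
Difference = |$3,782 − $1,974| = $1,808

$1,808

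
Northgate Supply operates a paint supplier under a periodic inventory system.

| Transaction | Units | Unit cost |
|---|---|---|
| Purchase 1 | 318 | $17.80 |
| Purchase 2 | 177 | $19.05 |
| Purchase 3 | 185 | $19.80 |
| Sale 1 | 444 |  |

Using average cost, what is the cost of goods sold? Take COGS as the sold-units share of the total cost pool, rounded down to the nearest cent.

COGS = $8,289.25

Sale 1, sell 444: 444/680 × $12,695.25 → $8,289.25
Ending inventory (cost pool remaining) = $4,406.00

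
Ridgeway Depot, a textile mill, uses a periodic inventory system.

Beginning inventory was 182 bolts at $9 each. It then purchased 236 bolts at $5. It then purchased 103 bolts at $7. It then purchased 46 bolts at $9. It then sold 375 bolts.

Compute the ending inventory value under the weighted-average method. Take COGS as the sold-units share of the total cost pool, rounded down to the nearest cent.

Ending inventory = $1,338.59

Sale 1, sell 375: 375/567 × $3,953.00 → $2,614.41
Ending inventory (cost pool remaining) = $1,338.59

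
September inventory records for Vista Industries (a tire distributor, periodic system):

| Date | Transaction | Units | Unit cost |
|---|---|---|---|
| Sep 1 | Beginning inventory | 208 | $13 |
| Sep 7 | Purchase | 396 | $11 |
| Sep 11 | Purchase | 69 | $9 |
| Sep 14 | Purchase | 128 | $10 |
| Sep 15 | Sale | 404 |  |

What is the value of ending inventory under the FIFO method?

Ending inventory = $4,101

Sep 15, 404 sold [FIFO — oldest first]: 208 @ $13 + 196 @ $11 = $4,860
Ending inventory: 200 @ $11 + 69 @ $9 + 128 @ $10 = $4,101
Check: goods available $8,961 = COGS $4,860 + ending $4,101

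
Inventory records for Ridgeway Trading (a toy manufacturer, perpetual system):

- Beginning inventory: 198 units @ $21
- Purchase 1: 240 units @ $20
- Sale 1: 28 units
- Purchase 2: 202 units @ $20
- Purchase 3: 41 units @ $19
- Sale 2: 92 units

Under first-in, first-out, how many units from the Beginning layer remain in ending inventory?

78

Sale 1 (28) [FIFO — oldest first]: 28 @ $21 = $588
Sale 2 (92) [FIFO — oldest first]: 92 @ $21 = $1,932
Total COGS = $588 + $1,932 = $2,520
Ending inventory: 78 @ $21 + 240 @ $20 + 202 @ $20 + 41 @ $19 = $11,257
Check: goods available $13,777 = COGS $2,520 + ending $11,257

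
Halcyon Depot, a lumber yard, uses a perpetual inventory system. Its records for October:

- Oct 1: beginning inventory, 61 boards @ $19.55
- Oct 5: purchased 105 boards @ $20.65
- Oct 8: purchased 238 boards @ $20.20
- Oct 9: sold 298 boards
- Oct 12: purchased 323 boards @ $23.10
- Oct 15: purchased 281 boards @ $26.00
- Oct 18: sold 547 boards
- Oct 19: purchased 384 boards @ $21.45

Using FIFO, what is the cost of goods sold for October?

COGS = $18,697.70

Oct 9, 298 sold [FIFO — oldest first]: 61 @ $19.55 + 105 @ $20.65 + 132 @ $20.20 = $6,027.20
Oct 18, 547 sold [FIFO — oldest first]: 106 @ $20.20 + 323 @ $23.10 + 118 @ $26.00 = $12,670.50
Total COGS = $6,027.20 + $12,670.50 = $18,697.70
Ending inventory: 163 @ $26.00 + 384 @ $21.45 = $12,474.80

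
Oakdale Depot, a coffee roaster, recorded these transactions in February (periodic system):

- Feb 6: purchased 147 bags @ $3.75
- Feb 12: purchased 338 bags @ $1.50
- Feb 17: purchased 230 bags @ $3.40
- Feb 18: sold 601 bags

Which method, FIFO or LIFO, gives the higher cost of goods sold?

FIFO COGS: 147 @ $3.75 + 338 @ $1.50 + 116 @ $3.40 = $1,452.65
LIFO COGS: 230 @ $3.40 + 338 @ $1.50 + 33 @ $3.75 = $1,412.75

FIFO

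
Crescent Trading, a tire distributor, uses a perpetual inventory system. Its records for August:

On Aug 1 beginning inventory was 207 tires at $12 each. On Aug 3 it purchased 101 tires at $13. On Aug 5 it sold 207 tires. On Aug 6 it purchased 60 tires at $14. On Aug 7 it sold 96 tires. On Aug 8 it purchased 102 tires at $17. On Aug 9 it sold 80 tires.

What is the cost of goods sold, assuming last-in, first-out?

COGS = $5,217

Aug 5, 207 sold [LIFO — newest first]: 101 @ $13 + 106 @ $12 = $2,585
Aug 7, 96 sold [LIFO — newest first]: 60 @ $14 + 36 @ $12 = $1,272
Aug 9, 80 sold [LIFO — newest first]: 80 @ $17 = $1,360
Total COGS = $2,585 + $1,272 + $1,360 = $5,217
Ending inventory: 65 @ $12 + 22 @ $17 = $1,154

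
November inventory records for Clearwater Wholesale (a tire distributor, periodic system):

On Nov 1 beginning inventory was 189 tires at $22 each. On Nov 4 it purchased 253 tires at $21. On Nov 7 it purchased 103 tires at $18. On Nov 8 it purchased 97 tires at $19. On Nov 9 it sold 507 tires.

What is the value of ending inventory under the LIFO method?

Nov 9, 507 sold [LIFO — newest first]: 97 @ $19 + 103 @ $18 + 253 @ $21 + 54 @ $22 = $10,198
Ending inventory: 135 @ $22 = $2,970

Ending inventory = $2,970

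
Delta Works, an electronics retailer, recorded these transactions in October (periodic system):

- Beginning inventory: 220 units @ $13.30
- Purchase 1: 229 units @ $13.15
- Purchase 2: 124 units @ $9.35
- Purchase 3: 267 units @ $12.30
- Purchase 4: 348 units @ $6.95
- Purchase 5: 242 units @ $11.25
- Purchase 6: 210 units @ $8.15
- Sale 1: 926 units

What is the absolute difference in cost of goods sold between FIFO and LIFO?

FIFO COGS: 220 @ $13.30 + 229 @ $13.15 + 124 @ $9.35 + 267 @ $12.30 + 86 @ $6.95 = $10,978.55
LIFO COGS: 210 @ $8.15 + 242 @ $11.25 + 348 @ $6.95 + 126 @ $12.30 = $8,402.40
Difference = |$10,978.55 − $8,402.40| = $2,576.15

$2,576.15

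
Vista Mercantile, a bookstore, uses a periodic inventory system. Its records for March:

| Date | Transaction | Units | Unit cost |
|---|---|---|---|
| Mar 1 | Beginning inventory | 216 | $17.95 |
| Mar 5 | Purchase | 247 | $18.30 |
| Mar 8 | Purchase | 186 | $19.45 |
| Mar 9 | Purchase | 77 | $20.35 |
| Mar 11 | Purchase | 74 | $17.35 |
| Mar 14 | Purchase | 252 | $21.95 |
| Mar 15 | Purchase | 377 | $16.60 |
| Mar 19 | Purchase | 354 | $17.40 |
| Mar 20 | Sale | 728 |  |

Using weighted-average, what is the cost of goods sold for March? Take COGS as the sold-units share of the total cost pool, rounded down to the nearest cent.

COGS = $13,398.40

Mar 20, sell 728: 728/1783 × $32,815.05 → $13,398.40
Ending inventory (cost pool remaining) = $19,416.65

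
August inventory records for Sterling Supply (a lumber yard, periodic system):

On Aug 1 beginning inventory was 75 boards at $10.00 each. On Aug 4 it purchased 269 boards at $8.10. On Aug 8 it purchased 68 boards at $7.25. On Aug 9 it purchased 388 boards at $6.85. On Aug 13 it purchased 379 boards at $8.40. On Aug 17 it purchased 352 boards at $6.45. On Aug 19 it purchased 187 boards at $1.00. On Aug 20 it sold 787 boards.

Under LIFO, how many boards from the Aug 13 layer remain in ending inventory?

131

Aug 20, 787 sold [LIFO — newest first]: 187 @ $1.00 + 352 @ $6.45 + 248 @ $8.40 = $4,540.60
Ending inventory: 75 @ $10.00 + 269 @ $8.10 + 68 @ $7.25 + 388 @ $6.85 + 131 @ $8.40 = $7,180.10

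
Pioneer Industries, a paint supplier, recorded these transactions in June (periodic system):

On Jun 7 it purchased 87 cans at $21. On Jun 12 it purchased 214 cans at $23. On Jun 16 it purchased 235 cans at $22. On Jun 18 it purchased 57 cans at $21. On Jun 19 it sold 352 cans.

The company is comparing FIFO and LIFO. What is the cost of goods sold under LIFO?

FIFO COGS: 87 @ $21 + 214 @ $23 + 51 @ $22 = $7,871
LIFO COGS: 57 @ $21 + 235 @ $22 + 60 @ $23 = $7,747

COGS = $7,747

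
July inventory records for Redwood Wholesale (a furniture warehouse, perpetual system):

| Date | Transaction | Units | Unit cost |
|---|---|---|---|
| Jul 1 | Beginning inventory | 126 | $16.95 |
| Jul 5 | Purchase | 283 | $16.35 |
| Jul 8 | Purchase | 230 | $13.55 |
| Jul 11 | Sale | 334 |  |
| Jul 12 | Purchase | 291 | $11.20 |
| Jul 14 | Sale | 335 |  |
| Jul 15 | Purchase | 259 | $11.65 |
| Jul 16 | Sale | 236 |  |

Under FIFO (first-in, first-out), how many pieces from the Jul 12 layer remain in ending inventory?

25

Jul 11, 334 sold [FIFO — oldest first]: 126 @ $16.95 + 208 @ $16.35 = $5,536.50
Jul 14, 335 sold [FIFO — oldest first]: 75 @ $16.35 + 230 @ $13.55 + 30 @ $11.20 = $4,678.75
Jul 16, 236 sold [FIFO — oldest first]: 236 @ $11.20 = $2,643.20
Total COGS = $5,536.50 + $4,678.75 + $2,643.20 = $12,858.45
Ending inventory: 25 @ $11.20 + 259 @ $11.65 = $3,297.35
Check: goods available $16,155.80 = COGS $12,858.45 + ending $3,297.35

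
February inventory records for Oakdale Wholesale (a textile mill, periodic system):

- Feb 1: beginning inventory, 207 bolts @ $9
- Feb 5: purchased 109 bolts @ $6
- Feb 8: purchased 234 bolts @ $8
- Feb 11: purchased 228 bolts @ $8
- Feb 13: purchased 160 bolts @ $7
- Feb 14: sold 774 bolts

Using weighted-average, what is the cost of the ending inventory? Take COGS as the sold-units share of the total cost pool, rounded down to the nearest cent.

Feb 14, sell 774: 774/938 × $7,333.00 → $6,050.89
Ending inventory (cost pool remaining) = $1,282.11
Check: goods available $7,333.00 = COGS $6,050.89 + ending $1,282.11

Ending inventory = $1,282.11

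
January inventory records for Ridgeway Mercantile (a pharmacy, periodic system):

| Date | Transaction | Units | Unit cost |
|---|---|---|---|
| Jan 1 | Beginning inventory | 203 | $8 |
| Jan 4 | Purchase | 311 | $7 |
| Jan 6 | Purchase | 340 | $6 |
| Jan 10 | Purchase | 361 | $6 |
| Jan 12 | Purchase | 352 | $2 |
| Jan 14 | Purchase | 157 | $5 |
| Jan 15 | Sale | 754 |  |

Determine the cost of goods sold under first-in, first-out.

COGS = $5,241

Jan 15, 754 sold [FIFO — oldest first]: 203 @ $8 + 311 @ $7 + 240 @ $6 = $5,241
Ending inventory: 100 @ $6 + 361 @ $6 + 352 @ $2 + 157 @ $5 = $4,255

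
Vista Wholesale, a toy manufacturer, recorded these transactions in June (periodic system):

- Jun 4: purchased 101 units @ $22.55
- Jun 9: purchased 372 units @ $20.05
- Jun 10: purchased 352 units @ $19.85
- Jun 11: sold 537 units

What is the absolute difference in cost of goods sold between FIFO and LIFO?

FIFO COGS: 101 @ $22.55 + 372 @ $20.05 + 64 @ $19.85 = $11,006.55
LIFO COGS: 352 @ $19.85 + 185 @ $20.05 = $10,696.45
Difference = |$11,006.55 − $10,696.45| = $310.10

$310.10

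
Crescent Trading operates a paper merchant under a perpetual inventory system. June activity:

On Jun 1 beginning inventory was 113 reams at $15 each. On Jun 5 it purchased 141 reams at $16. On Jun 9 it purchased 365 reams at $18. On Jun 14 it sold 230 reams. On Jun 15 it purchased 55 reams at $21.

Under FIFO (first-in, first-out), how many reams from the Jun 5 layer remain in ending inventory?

24

Jun 14, 230 sold [FIFO — oldest first]: 113 @ $15 + 117 @ $16 = $3,567
Ending inventory: 24 @ $16 + 365 @ $18 + 55 @ $21 = $8,109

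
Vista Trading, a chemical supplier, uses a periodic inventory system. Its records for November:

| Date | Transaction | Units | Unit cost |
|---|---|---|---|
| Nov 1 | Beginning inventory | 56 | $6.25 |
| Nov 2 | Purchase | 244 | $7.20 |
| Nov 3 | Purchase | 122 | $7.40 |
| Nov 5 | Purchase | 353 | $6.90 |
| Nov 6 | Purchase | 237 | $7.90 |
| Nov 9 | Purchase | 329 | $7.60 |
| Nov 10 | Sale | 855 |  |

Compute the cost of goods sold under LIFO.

Nov 10, 855 sold [LIFO — newest first]: 329 @ $7.60 + 237 @ $7.90 + 289 @ $6.90 = $6,366.80
Ending inventory: 56 @ $6.25 + 244 @ $7.20 + 122 @ $7.40 + 64 @ $6.90 = $3,451.20
Check: goods available $9,818.00 = COGS $6,366.80 + ending $3,451.20

COGS = $6,366.80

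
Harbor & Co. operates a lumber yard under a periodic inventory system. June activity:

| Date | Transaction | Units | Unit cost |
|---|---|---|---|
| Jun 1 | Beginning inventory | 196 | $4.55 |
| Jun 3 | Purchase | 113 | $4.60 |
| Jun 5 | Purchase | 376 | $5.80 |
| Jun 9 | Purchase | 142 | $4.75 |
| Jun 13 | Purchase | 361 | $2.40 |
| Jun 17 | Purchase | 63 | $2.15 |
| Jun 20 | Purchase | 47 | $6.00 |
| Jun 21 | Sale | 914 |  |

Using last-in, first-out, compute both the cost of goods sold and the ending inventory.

Jun 21, 914 sold [LIFO — newest first]: 47 @ $6.00 + 63 @ $2.15 + 361 @ $2.40 + 142 @ $4.75 + 301 @ $5.80 = $3,704.15
Ending inventory: 196 @ $4.55 + 113 @ $4.60 + 75 @ $5.80 = $1,846.60

COGS = $3,704.15; ending inventory = $1,846.60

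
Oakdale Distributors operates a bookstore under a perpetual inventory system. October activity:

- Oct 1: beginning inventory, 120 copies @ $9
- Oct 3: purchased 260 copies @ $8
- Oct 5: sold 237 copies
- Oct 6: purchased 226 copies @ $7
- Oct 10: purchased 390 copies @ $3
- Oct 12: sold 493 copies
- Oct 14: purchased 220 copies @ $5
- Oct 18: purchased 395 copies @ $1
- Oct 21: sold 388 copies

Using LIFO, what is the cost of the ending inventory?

Ending inventory = $3,232

Oct 5, 237 sold [LIFO — newest first]: 237 @ $8 = $1,896
Oct 12, 493 sold [LIFO — newest first]: 390 @ $3 + 103 @ $7 = $1,891
Oct 21, 388 sold [LIFO — newest first]: 388 @ $1 = $388
Total COGS = $1,896 + $1,891 + $388 = $4,175
Ending inventory: 120 @ $9 + 23 @ $8 + 123 @ $7 + 220 @ $5 + 7 @ $1 = $3,232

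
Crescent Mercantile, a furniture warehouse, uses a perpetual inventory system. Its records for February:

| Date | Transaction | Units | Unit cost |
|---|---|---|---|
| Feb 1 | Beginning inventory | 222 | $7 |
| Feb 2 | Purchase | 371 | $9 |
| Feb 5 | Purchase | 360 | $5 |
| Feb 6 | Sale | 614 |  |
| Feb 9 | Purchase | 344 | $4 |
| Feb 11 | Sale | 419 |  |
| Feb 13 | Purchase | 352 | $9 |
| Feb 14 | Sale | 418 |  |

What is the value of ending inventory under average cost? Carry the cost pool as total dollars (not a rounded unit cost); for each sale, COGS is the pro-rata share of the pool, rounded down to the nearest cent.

After Feb 1: 222 on hand, pool $1,554.00 (≈ $7.0000 each)
After Feb 2: 593 on hand, pool $4,893.00 (≈ $8.2513 each)
After Feb 5: 953 on hand, pool $6,693.00 (≈ $7.0231 each)
Feb 6, sell 614: 614/953 × $6,693.00 → $4,312.17
After Feb 9: 683 on hand, pool $3,756.83 (≈ $5.5005 each)
Feb 11, sell 419: 419/683 × $3,756.83 → $2,304.70
After Feb 13: 616 on hand, pool $4,620.13 (≈ $7.5002 each)
Feb 14, sell 418: 418/616 × $4,620.13 → $3,135.08
Total COGS = $4,312.17 + $2,304.70 + $3,135.08 = $9,751.95
Ending inventory (cost pool remaining) = $1,485.05
Check: goods available $11,237.00 = COGS $9,751.95 + ending $1,485.05

Ending inventory = $1,485.05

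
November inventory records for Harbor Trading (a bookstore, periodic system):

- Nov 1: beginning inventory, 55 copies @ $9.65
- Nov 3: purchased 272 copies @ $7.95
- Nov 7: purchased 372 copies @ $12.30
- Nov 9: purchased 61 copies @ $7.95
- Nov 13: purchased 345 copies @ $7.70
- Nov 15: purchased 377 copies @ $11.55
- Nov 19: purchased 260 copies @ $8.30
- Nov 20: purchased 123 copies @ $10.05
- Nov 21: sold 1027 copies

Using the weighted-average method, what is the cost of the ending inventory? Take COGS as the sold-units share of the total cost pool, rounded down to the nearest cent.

Ending inventory = $8,159.25

Nov 21, sell 1027: 1027/1865 × $18,158.70 → $9,999.45
Ending inventory (cost pool remaining) = $8,159.25
Check: goods available $18,158.70 = COGS $9,999.45 + ending $8,159.25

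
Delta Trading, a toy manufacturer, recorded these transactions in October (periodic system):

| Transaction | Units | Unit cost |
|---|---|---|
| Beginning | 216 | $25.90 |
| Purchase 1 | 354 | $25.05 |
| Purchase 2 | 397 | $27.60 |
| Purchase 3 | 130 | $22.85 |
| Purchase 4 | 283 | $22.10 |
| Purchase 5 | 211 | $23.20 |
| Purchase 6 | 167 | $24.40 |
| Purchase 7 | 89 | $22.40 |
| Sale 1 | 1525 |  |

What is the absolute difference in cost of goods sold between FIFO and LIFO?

FIFO COGS: 216 @ $25.90 + 354 @ $25.05 + 397 @ $27.60 + 130 @ $22.85 + 283 @ $22.10 + 145 @ $23.20 = $38,008.10
LIFO COGS: 89 @ $22.40 + 167 @ $24.40 + 211 @ $23.20 + 283 @ $22.10 + 130 @ $22.85 + 397 @ $27.60 + 248 @ $25.05 = $37,358.00
Difference = |$38,008.10 − $37,358.00| = $650.10

$650.10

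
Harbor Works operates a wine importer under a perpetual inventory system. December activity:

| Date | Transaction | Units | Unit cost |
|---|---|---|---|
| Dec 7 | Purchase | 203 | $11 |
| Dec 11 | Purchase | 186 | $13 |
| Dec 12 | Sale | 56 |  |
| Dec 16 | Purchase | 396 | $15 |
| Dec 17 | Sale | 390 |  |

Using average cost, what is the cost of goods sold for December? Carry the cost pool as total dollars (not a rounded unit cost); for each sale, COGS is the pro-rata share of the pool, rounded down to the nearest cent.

After Dec 7: 203 on hand, pool $2,233.00 (≈ $11.0000 each)
After Dec 11: 389 on hand, pool $4,651.00 (≈ $11.9563 each)
Dec 12, sell 56: 56/389 × $4,651.00 → $669.55
After Dec 16: 729 on hand, pool $9,921.45 (≈ $13.6097 each)
Dec 17, sell 390: 390/729 × $9,921.45 → $5,307.77
Total COGS = $669.55 + $5,307.77 = $5,977.32
Ending inventory (cost pool remaining) = $4,613.68

COGS = $5,977.32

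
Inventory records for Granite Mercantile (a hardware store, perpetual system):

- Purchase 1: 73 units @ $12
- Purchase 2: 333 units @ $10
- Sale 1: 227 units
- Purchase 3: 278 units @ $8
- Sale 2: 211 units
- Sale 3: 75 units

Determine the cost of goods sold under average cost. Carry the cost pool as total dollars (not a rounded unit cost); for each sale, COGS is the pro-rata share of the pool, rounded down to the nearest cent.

COGS = $4,903.95

After Purchase 1: 73 on hand, pool $876.00 (≈ $12.0000 each)
After Purchase 2: 406 on hand, pool $4,206.00 (≈ $10.3596 each)
Sale 1, sell 227: 227/406 × $4,206.00 → $2,351.63
After Purchase 3: 457 on hand, pool $4,078.37 (≈ $8.9242 each)
Sale 2, sell 211: 211/457 × $4,078.37 → $1,883.01
Sale 3, sell 75: 75/246 × $2,195.36 → $669.31
Total COGS = $2,351.63 + $1,883.01 + $669.31 = $4,903.95
Ending inventory (cost pool remaining) = $1,526.05
Check: goods available $6,430.00 = COGS $4,903.95 + ending $1,526.05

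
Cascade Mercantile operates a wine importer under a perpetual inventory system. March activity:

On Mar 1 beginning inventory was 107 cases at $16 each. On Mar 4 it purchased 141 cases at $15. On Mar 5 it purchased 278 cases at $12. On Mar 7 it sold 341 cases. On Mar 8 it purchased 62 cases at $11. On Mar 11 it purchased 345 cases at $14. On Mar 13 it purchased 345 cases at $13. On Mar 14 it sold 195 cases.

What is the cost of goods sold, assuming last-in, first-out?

COGS = $6,816

Mar 7, 341 sold [LIFO — newest first]: 278 @ $12 + 63 @ $15 = $4,281
Mar 14, 195 sold [LIFO — newest first]: 195 @ $13 = $2,535
Total COGS = $4,281 + $2,535 = $6,816
Ending inventory: 107 @ $16 + 78 @ $15 + 62 @ $11 + 345 @ $14 + 150 @ $13 = $10,344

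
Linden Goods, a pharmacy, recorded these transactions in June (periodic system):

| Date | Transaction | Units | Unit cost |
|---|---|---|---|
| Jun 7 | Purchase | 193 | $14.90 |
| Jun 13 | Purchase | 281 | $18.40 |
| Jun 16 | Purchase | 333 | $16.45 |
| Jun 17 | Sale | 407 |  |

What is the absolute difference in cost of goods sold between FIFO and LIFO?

FIFO COGS: 193 @ $14.90 + 214 @ $18.40 = $6,813.30
LIFO COGS: 333 @ $16.45 + 74 @ $18.40 = $6,839.45
Difference = |$6,813.30 − $6,839.45| = $26.15

$26.15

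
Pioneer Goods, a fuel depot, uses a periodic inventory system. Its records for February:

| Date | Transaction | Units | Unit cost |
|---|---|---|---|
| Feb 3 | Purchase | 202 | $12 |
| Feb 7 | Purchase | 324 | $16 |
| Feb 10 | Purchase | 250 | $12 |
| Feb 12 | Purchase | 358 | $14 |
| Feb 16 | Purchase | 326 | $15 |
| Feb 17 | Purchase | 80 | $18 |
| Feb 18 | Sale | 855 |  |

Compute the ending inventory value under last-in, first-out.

Feb 18, 855 sold [LIFO — newest first]: 80 @ $18 + 326 @ $15 + 358 @ $14 + 91 @ $12 = $12,434
Ending inventory: 202 @ $12 + 324 @ $16 + 159 @ $12 = $9,516

Ending inventory = $9,516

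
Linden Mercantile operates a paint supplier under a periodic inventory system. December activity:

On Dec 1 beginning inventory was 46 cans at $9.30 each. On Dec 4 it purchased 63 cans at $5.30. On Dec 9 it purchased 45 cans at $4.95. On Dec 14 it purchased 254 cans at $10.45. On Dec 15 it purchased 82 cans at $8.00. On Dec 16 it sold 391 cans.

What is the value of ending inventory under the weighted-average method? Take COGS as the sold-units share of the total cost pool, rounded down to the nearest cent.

Dec 16, sell 391: 391/490 × $4,294.75 → $3,427.03
Ending inventory (cost pool remaining) = $867.72
Check: goods available $4,294.75 = COGS $3,427.03 + ending $867.72

Ending inventory = $867.72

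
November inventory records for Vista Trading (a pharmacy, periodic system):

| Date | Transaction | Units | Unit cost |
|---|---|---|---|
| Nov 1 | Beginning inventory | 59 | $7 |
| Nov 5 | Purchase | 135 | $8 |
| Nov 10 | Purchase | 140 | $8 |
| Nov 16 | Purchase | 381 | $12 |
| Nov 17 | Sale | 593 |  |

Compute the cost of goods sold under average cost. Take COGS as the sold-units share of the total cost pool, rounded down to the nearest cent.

Nov 17, sell 593: 593/715 × $7,185.00 → $5,959.02
Ending inventory (cost pool remaining) = $1,225.98

COGS = $5,959.02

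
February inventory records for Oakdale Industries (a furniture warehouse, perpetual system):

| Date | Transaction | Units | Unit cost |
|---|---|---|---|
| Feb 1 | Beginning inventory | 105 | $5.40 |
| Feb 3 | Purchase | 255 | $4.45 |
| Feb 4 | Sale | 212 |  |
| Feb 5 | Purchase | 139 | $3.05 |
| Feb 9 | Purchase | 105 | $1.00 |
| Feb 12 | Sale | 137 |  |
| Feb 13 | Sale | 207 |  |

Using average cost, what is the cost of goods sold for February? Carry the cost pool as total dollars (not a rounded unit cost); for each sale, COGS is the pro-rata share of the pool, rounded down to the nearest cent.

After Feb 1: 105 on hand, pool $567.00 (≈ $5.4000 each)
After Feb 3: 360 on hand, pool $1,701.75 (≈ $4.7271 each)
Feb 4, sell 212: 212/360 × $1,701.75 → $1,002.14
After Feb 5: 287 on hand, pool $1,123.56 (≈ $3.9148 each)
After Feb 9: 392 on hand, pool $1,228.56 (≈ $3.1341 each)
Feb 12, sell 137: 137/392 × $1,228.56 → $429.36
Feb 13, sell 207: 207/255 × $799.20 → $648.76
Total COGS = $1,002.14 + $429.36 + $648.76 = $2,080.26
Ending inventory (cost pool remaining) = $150.44

COGS = $2,080.26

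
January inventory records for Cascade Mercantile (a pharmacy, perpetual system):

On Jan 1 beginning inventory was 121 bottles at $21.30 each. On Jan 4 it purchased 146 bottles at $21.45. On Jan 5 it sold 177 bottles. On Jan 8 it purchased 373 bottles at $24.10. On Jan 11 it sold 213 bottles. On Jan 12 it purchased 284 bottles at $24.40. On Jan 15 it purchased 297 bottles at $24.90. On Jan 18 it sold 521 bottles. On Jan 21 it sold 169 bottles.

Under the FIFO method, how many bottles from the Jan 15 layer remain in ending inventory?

141

Jan 5, 177 sold [FIFO — oldest first]: 121 @ $21.30 + 56 @ $21.45 = $3,778.50
Jan 11, 213 sold [FIFO — oldest first]: 90 @ $21.45 + 123 @ $24.10 = $4,894.80
Jan 18, 521 sold [FIFO — oldest first]: 250 @ $24.10 + 271 @ $24.40 = $12,637.40
Jan 21, 169 sold [FIFO — oldest first]: 13 @ $24.40 + 156 @ $24.90 = $4,201.60
Total COGS = $3,778.50 + $4,894.80 + $12,637.40 + $4,201.60 = $25,512.30
Ending inventory: 141 @ $24.90 = $3,510.90
Check: goods available $29,023.20 = COGS $25,512.30 + ending $3,510.90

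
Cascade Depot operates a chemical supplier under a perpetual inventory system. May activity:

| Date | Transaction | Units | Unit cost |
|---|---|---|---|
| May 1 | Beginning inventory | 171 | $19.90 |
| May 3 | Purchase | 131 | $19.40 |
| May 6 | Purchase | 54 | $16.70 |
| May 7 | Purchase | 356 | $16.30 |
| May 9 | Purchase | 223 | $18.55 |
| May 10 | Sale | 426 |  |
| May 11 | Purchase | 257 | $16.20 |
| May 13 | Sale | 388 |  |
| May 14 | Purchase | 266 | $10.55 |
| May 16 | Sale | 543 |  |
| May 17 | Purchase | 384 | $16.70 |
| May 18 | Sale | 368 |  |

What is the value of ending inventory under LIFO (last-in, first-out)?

May 10, 426 sold [LIFO — newest first]: 223 @ $18.55 + 203 @ $16.30 = $7,445.55
May 13, 388 sold [LIFO — newest first]: 257 @ $16.20 + 131 @ $16.30 = $6,298.70
May 16, 543 sold [LIFO — newest first]: 266 @ $10.55 + 22 @ $16.30 + 54 @ $16.70 + 131 @ $19.40 + 70 @ $19.90 = $8,001.10
May 18, 368 sold [LIFO — newest first]: 368 @ $16.70 = $6,145.60
Total COGS = $7,445.55 + $6,298.70 + $8,001.10 + $6,145.60 = $27,890.95
Ending inventory: 101 @ $19.90 + 16 @ $16.70 = $2,277.10
Check: goods available $30,168.05 = COGS $27,890.95 + ending $2,277.10

Ending inventory = $2,277.10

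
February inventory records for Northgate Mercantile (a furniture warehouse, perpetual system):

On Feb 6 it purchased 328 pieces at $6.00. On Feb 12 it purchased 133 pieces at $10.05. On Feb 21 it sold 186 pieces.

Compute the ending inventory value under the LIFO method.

Ending inventory = $1,650.00

Feb 21, 186 sold [LIFO — newest first]: 133 @ $10.05 + 53 @ $6.00 = $1,654.65
Ending inventory: 275 @ $6.00 = $1,650.00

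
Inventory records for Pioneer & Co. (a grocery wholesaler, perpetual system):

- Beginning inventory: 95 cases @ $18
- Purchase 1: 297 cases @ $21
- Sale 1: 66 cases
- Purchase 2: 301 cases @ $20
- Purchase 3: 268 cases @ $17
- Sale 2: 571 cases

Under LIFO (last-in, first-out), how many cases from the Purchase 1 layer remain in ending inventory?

Sale 1 (66) [LIFO — newest first]: 66 @ $21 = $1,386
Sale 2 (571) [LIFO — newest first]: 268 @ $17 + 301 @ $20 + 2 @ $21 = $10,618
Total COGS = $1,386 + $10,618 = $12,004
Ending inventory: 95 @ $18 + 229 @ $21 = $6,519

229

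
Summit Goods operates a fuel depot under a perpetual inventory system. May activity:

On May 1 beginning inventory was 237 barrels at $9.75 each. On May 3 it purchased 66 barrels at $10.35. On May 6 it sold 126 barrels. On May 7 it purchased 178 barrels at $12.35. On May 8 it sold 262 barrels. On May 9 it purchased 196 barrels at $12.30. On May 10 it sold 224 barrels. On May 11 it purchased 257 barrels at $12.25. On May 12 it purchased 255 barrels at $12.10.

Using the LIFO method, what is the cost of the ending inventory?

Ending inventory = $6,867.50

May 6, 126 sold [LIFO — newest first]: 66 @ $10.35 + 60 @ $9.75 = $1,268.10
May 8, 262 sold [LIFO — newest first]: 178 @ $12.35 + 84 @ $9.75 = $3,017.30
May 10, 224 sold [LIFO — newest first]: 196 @ $12.30 + 28 @ $9.75 = $2,683.80
Total COGS = $1,268.10 + $3,017.30 + $2,683.80 = $6,969.20
Ending inventory: 65 @ $9.75 + 257 @ $12.25 + 255 @ $12.10 = $6,867.50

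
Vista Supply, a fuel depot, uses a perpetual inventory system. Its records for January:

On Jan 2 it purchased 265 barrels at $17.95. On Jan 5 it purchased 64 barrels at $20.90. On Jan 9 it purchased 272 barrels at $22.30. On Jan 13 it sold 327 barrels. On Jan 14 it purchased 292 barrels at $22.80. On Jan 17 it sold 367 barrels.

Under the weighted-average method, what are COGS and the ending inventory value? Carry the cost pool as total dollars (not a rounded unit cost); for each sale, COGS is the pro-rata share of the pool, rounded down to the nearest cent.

After Jan 2: 265 on hand, pool $4,756.75 (≈ $17.9500 each)
After Jan 5: 329 on hand, pool $6,094.35 (≈ $18.5239 each)
After Jan 9: 601 on hand, pool $12,159.95 (≈ $20.2329 each)
Jan 13, sell 327: 327/601 × $12,159.95 → $6,616.14
After Jan 14: 566 on hand, pool $12,201.41 (≈ $21.5573 each)
Jan 17, sell 367: 367/566 × $12,201.41 → $7,911.51
Total COGS = $6,616.14 + $7,911.51 = $14,527.65
Ending inventory (cost pool remaining) = $4,289.90

COGS = $14,527.65; ending inventory = $4,289.90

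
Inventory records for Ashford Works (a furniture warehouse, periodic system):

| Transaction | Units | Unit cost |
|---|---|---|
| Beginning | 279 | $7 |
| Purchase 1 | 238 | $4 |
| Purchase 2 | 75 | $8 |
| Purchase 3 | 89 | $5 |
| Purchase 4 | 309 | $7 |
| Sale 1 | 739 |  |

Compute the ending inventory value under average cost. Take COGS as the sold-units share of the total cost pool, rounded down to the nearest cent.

Ending inventory = $1,549.87

Sale 1, sell 739: 739/990 × $6,113.00 → $4,563.13
Ending inventory (cost pool remaining) = $1,549.87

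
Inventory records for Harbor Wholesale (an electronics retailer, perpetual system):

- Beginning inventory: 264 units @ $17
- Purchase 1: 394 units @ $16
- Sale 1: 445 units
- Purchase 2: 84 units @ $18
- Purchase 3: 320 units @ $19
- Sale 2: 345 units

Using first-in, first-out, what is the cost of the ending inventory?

Sale 1 (445) [FIFO — oldest first]: 264 @ $17 + 181 @ $16 = $7,384
Sale 2 (345) [FIFO — oldest first]: 213 @ $16 + 84 @ $18 + 48 @ $19 = $5,832
Total COGS = $7,384 + $5,832 = $13,216
Ending inventory: 272 @ $19 = $5,168
Check: goods available $18,384 = COGS $13,216 + ending $5,168

Ending inventory = $5,168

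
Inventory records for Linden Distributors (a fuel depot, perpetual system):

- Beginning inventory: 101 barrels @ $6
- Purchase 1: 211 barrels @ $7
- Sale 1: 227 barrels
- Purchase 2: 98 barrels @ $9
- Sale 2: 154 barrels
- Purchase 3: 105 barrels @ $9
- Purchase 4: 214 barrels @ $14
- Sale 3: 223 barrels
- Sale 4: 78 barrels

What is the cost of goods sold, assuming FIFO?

Sale 1 (227) [FIFO — oldest first]: 101 @ $6 + 126 @ $7 = $1,488
Sale 2 (154) [FIFO — oldest first]: 85 @ $7 + 69 @ $9 = $1,216
Sale 3 (223) [FIFO — oldest first]: 29 @ $9 + 105 @ $9 + 89 @ $14 = $2,452
Sale 4 (78) [FIFO — oldest first]: 78 @ $14 = $1,092
Total COGS = $1,488 + $1,216 + $2,452 + $1,092 = $6,248
Ending inventory: 47 @ $14 = $658

COGS = $6,248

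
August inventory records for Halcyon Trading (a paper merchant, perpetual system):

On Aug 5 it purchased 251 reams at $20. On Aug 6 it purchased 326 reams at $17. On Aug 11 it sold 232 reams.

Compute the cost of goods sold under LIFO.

COGS = $3,944

Aug 11, 232 sold [LIFO — newest first]: 232 @ $17 = $3,944
Ending inventory: 251 @ $20 + 94 @ $17 = $6,618
Check: goods available $10,562 = COGS $3,944 + ending $6,618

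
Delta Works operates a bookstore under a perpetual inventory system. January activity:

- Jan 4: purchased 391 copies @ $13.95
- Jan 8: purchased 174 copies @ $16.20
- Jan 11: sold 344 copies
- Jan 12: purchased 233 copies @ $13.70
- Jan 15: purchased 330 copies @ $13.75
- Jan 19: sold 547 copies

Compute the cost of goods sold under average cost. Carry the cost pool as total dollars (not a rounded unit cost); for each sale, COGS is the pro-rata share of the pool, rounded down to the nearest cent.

COGS = $12,687.96

After Jan 4: 391 on hand, pool $5,454.45 (≈ $13.9500 each)
After Jan 8: 565 on hand, pool $8,273.25 (≈ $14.6429 each)
Jan 11, sell 344: 344/565 × $8,273.25 → $5,037.16
After Jan 12: 454 on hand, pool $6,428.19 (≈ $14.1590 each)
After Jan 15: 784 on hand, pool $10,965.69 (≈ $13.9868 each)
Jan 19, sell 547: 547/784 × $10,965.69 → $7,650.80
Total COGS = $5,037.16 + $7,650.80 = $12,687.96
Ending inventory (cost pool remaining) = $3,314.89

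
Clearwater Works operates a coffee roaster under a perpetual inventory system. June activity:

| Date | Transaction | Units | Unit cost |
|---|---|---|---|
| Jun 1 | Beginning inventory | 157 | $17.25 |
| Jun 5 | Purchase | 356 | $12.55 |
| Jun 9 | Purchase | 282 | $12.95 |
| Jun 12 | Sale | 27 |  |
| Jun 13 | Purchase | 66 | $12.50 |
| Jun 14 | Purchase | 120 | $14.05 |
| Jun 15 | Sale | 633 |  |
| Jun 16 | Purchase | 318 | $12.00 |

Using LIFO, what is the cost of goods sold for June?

Jun 12, 27 sold [LIFO — newest first]: 27 @ $12.95 = $349.65
Jun 15, 633 sold [LIFO — newest first]: 120 @ $14.05 + 66 @ $12.50 + 255 @ $12.95 + 192 @ $12.55 = $8,222.85
Total COGS = $349.65 + $8,222.85 = $8,572.50
Ending inventory: 157 @ $17.25 + 164 @ $12.55 + 318 @ $12.00 = $8,582.45

COGS = $8,572.50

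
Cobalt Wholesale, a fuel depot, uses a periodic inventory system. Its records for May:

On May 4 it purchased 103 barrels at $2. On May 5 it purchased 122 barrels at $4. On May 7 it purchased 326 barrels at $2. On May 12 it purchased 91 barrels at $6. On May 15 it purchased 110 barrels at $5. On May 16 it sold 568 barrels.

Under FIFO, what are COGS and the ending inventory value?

COGS = $1,448; ending inventory = $994

May 16, 568 sold [FIFO — oldest first]: 103 @ $2 + 122 @ $4 + 326 @ $2 + 17 @ $6 = $1,448
Ending inventory: 74 @ $6 + 110 @ $5 = $994
Check: goods available $2,442 = COGS $1,448 + ending $994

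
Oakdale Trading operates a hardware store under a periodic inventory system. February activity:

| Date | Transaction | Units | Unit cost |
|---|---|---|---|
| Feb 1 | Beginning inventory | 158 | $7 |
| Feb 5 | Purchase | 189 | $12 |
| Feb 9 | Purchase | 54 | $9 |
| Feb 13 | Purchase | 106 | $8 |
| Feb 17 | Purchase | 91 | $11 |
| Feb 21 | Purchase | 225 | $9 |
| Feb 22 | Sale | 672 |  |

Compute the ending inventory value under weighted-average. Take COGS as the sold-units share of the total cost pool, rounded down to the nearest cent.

Feb 22, sell 672: 672/823 × $7,734.00 → $6,315.00
Ending inventory (cost pool remaining) = $1,419.00

Ending inventory = $1,419.00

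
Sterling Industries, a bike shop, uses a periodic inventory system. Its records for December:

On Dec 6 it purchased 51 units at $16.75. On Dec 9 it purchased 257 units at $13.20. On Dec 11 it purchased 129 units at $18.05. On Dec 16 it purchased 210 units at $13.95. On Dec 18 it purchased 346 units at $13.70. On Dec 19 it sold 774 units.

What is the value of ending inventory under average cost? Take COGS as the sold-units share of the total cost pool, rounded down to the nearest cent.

Dec 19, sell 774: 774/993 × $14,244.80 → $11,103.19
Ending inventory (cost pool remaining) = $3,141.61
Check: goods available $14,244.80 = COGS $11,103.19 + ending $3,141.61

Ending inventory = $3,141.61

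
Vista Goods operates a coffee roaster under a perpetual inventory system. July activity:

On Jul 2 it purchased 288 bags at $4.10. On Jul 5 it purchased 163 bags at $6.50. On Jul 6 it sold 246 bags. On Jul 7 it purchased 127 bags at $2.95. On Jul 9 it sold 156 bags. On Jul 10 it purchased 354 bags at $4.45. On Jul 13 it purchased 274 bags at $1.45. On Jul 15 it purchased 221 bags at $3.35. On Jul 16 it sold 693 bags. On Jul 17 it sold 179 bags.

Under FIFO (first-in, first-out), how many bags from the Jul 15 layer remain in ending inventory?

153

Jul 6, 246 sold [FIFO — oldest first]: 246 @ $4.10 = $1,008.60
Jul 9, 156 sold [FIFO — oldest first]: 42 @ $4.10 + 114 @ $6.50 = $913.20
Jul 16, 693 sold [FIFO — oldest first]: 49 @ $6.50 + 127 @ $2.95 + 354 @ $4.45 + 163 @ $1.45 = $2,504.80
Jul 17, 179 sold [FIFO — oldest first]: 111 @ $1.45 + 68 @ $3.35 = $388.75
Total COGS = $1,008.60 + $913.20 + $2,504.80 + $388.75 = $4,815.35
Ending inventory: 153 @ $3.35 = $512.55
Check: goods available $5,327.90 = COGS $4,815.35 + ending $512.55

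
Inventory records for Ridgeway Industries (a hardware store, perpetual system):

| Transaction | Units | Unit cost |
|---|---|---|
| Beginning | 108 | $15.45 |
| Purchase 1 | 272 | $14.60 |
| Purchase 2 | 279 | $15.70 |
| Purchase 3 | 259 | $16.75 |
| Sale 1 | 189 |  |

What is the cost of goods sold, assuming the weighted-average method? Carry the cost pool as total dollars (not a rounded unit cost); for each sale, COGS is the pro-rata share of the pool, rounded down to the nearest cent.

After Beginning: 108 on hand, pool $1,668.60 (≈ $15.4500 each)
After Purchase 1: 380 on hand, pool $5,639.80 (≈ $14.8416 each)
After Purchase 2: 659 on hand, pool $10,020.10 (≈ $15.2050 each)
After Purchase 3: 918 on hand, pool $14,358.35 (≈ $15.6409 each)
Sale 1, sell 189: 189/918 × $14,358.35 → $2,956.13
Ending inventory (cost pool remaining) = $11,402.22
Check: goods available $14,358.35 = COGS $2,956.13 + ending $11,402.22

COGS = $2,956.13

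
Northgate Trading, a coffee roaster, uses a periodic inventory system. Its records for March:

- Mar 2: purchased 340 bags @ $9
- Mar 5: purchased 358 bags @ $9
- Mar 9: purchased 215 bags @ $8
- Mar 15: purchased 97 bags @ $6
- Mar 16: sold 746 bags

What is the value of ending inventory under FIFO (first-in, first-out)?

Mar 16, 746 sold [FIFO — oldest first]: 340 @ $9 + 358 @ $9 + 48 @ $8 = $6,666
Ending inventory: 167 @ $8 + 97 @ $6 = $1,918

Ending inventory = $1,918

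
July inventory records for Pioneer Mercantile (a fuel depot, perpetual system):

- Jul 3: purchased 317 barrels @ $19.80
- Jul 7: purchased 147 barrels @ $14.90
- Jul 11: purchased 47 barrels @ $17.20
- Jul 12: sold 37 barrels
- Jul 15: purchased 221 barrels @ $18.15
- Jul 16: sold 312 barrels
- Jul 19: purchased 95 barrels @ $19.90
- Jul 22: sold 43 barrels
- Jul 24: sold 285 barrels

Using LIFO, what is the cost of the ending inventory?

Jul 12, 37 sold [LIFO — newest first]: 37 @ $17.20 = $636.40
Jul 16, 312 sold [LIFO — newest first]: 221 @ $18.15 + 10 @ $17.20 + 81 @ $14.90 = $5,390.05
Jul 22, 43 sold [LIFO — newest first]: 43 @ $19.90 = $855.70
Jul 24, 285 sold [LIFO — newest first]: 52 @ $19.90 + 66 @ $14.90 + 167 @ $19.80 = $5,324.80
Total COGS = $636.40 + $5,390.05 + $855.70 + $5,324.80 = $12,206.95
Ending inventory: 150 @ $19.80 = $2,970.00
Check: goods available $15,176.95 = COGS $12,206.95 + ending $2,970.00

Ending inventory = $2,970.00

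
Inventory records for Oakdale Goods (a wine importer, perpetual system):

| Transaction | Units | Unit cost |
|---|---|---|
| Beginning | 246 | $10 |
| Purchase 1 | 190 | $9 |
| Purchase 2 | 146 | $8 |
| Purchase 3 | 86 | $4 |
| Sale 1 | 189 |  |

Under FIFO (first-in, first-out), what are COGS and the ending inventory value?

COGS = $1,890; ending inventory = $3,792

Sale 1 (189) [FIFO — oldest first]: 189 @ $10 = $1,890
Ending inventory: 57 @ $10 + 190 @ $9 + 146 @ $8 + 86 @ $4 = $3,792
Check: goods available $5,682 = COGS $1,890 + ending $3,792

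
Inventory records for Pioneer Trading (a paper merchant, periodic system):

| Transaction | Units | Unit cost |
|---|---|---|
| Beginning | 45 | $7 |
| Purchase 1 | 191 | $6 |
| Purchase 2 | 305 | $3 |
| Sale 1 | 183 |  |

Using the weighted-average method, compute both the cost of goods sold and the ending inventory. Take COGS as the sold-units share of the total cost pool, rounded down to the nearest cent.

Sale 1, sell 183: 183/541 × $2,376.00 → $803.71
Ending inventory (cost pool remaining) = $1,572.29
Check: goods available $2,376.00 = COGS $803.71 + ending $1,572.29

COGS = $803.71; ending inventory = $1,572.29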